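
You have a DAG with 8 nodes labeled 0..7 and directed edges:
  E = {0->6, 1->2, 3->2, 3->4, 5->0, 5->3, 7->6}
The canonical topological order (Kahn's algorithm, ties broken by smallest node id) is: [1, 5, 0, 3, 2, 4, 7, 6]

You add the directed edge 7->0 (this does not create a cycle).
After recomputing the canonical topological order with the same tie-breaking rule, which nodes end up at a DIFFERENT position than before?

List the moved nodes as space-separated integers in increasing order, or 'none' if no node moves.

Answer: 0 2 3 4 7

Derivation:
Old toposort: [1, 5, 0, 3, 2, 4, 7, 6]
Added edge 7->0
Recompute Kahn (smallest-id tiebreak):
  initial in-degrees: [2, 0, 2, 1, 1, 0, 2, 0]
  ready (indeg=0): [1, 5, 7]
  pop 1: indeg[2]->1 | ready=[5, 7] | order so far=[1]
  pop 5: indeg[0]->1; indeg[3]->0 | ready=[3, 7] | order so far=[1, 5]
  pop 3: indeg[2]->0; indeg[4]->0 | ready=[2, 4, 7] | order so far=[1, 5, 3]
  pop 2: no out-edges | ready=[4, 7] | order so far=[1, 5, 3, 2]
  pop 4: no out-edges | ready=[7] | order so far=[1, 5, 3, 2, 4]
  pop 7: indeg[0]->0; indeg[6]->1 | ready=[0] | order so far=[1, 5, 3, 2, 4, 7]
  pop 0: indeg[6]->0 | ready=[6] | order so far=[1, 5, 3, 2, 4, 7, 0]
  pop 6: no out-edges | ready=[] | order so far=[1, 5, 3, 2, 4, 7, 0, 6]
New canonical toposort: [1, 5, 3, 2, 4, 7, 0, 6]
Compare positions:
  Node 0: index 2 -> 6 (moved)
  Node 1: index 0 -> 0 (same)
  Node 2: index 4 -> 3 (moved)
  Node 3: index 3 -> 2 (moved)
  Node 4: index 5 -> 4 (moved)
  Node 5: index 1 -> 1 (same)
  Node 6: index 7 -> 7 (same)
  Node 7: index 6 -> 5 (moved)
Nodes that changed position: 0 2 3 4 7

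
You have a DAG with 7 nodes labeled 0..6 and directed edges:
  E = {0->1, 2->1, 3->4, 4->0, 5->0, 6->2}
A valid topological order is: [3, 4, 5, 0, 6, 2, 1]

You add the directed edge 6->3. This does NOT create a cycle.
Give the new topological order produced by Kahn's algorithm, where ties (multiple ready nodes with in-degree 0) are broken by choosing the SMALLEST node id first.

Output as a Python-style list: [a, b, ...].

Old toposort: [3, 4, 5, 0, 6, 2, 1]
Added edge: 6->3
Position of 6 (4) > position of 3 (0). Must reorder: 6 must now come before 3.
Run Kahn's algorithm (break ties by smallest node id):
  initial in-degrees: [2, 2, 1, 1, 1, 0, 0]
  ready (indeg=0): [5, 6]
  pop 5: indeg[0]->1 | ready=[6] | order so far=[5]
  pop 6: indeg[2]->0; indeg[3]->0 | ready=[2, 3] | order so far=[5, 6]
  pop 2: indeg[1]->1 | ready=[3] | order so far=[5, 6, 2]
  pop 3: indeg[4]->0 | ready=[4] | order so far=[5, 6, 2, 3]
  pop 4: indeg[0]->0 | ready=[0] | order so far=[5, 6, 2, 3, 4]
  pop 0: indeg[1]->0 | ready=[1] | order so far=[5, 6, 2, 3, 4, 0]
  pop 1: no out-edges | ready=[] | order so far=[5, 6, 2, 3, 4, 0, 1]
  Result: [5, 6, 2, 3, 4, 0, 1]

Answer: [5, 6, 2, 3, 4, 0, 1]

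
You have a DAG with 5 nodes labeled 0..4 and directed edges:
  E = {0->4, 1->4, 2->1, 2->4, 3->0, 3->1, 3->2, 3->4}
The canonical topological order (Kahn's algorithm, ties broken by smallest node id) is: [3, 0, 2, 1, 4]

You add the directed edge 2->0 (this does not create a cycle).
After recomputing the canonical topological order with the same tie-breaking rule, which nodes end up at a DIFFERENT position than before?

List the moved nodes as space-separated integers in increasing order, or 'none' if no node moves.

Old toposort: [3, 0, 2, 1, 4]
Added edge 2->0
Recompute Kahn (smallest-id tiebreak):
  initial in-degrees: [2, 2, 1, 0, 4]
  ready (indeg=0): [3]
  pop 3: indeg[0]->1; indeg[1]->1; indeg[2]->0; indeg[4]->3 | ready=[2] | order so far=[3]
  pop 2: indeg[0]->0; indeg[1]->0; indeg[4]->2 | ready=[0, 1] | order so far=[3, 2]
  pop 0: indeg[4]->1 | ready=[1] | order so far=[3, 2, 0]
  pop 1: indeg[4]->0 | ready=[4] | order so far=[3, 2, 0, 1]
  pop 4: no out-edges | ready=[] | order so far=[3, 2, 0, 1, 4]
New canonical toposort: [3, 2, 0, 1, 4]
Compare positions:
  Node 0: index 1 -> 2 (moved)
  Node 1: index 3 -> 3 (same)
  Node 2: index 2 -> 1 (moved)
  Node 3: index 0 -> 0 (same)
  Node 4: index 4 -> 4 (same)
Nodes that changed position: 0 2

Answer: 0 2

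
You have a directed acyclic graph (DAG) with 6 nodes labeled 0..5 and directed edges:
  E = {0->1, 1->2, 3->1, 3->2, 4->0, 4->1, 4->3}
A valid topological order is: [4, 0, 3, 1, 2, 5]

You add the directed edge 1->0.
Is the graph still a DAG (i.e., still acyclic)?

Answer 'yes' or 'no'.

Answer: no

Derivation:
Given toposort: [4, 0, 3, 1, 2, 5]
Position of 1: index 3; position of 0: index 1
New edge 1->0: backward (u after v in old order)
Backward edge: old toposort is now invalid. Check if this creates a cycle.
Does 0 already reach 1? Reachable from 0: [0, 1, 2]. YES -> cycle!
Still a DAG? no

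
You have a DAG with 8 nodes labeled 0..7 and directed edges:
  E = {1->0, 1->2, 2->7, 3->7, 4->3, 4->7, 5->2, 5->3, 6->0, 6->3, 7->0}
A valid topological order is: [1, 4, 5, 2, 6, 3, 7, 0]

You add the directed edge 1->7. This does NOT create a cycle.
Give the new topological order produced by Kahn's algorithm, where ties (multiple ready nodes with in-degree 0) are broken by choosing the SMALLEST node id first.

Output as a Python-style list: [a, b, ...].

Old toposort: [1, 4, 5, 2, 6, 3, 7, 0]
Added edge: 1->7
Position of 1 (0) < position of 7 (6). Old order still valid.
Run Kahn's algorithm (break ties by smallest node id):
  initial in-degrees: [3, 0, 2, 3, 0, 0, 0, 4]
  ready (indeg=0): [1, 4, 5, 6]
  pop 1: indeg[0]->2; indeg[2]->1; indeg[7]->3 | ready=[4, 5, 6] | order so far=[1]
  pop 4: indeg[3]->2; indeg[7]->2 | ready=[5, 6] | order so far=[1, 4]
  pop 5: indeg[2]->0; indeg[3]->1 | ready=[2, 6] | order so far=[1, 4, 5]
  pop 2: indeg[7]->1 | ready=[6] | order so far=[1, 4, 5, 2]
  pop 6: indeg[0]->1; indeg[3]->0 | ready=[3] | order so far=[1, 4, 5, 2, 6]
  pop 3: indeg[7]->0 | ready=[7] | order so far=[1, 4, 5, 2, 6, 3]
  pop 7: indeg[0]->0 | ready=[0] | order so far=[1, 4, 5, 2, 6, 3, 7]
  pop 0: no out-edges | ready=[] | order so far=[1, 4, 5, 2, 6, 3, 7, 0]
  Result: [1, 4, 5, 2, 6, 3, 7, 0]

Answer: [1, 4, 5, 2, 6, 3, 7, 0]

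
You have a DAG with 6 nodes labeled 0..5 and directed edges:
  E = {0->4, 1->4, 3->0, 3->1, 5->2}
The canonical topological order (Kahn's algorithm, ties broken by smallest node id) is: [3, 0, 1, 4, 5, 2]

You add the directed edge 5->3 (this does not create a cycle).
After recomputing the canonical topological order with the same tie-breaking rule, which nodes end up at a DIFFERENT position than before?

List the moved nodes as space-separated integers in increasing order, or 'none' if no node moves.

Old toposort: [3, 0, 1, 4, 5, 2]
Added edge 5->3
Recompute Kahn (smallest-id tiebreak):
  initial in-degrees: [1, 1, 1, 1, 2, 0]
  ready (indeg=0): [5]
  pop 5: indeg[2]->0; indeg[3]->0 | ready=[2, 3] | order so far=[5]
  pop 2: no out-edges | ready=[3] | order so far=[5, 2]
  pop 3: indeg[0]->0; indeg[1]->0 | ready=[0, 1] | order so far=[5, 2, 3]
  pop 0: indeg[4]->1 | ready=[1] | order so far=[5, 2, 3, 0]
  pop 1: indeg[4]->0 | ready=[4] | order so far=[5, 2, 3, 0, 1]
  pop 4: no out-edges | ready=[] | order so far=[5, 2, 3, 0, 1, 4]
New canonical toposort: [5, 2, 3, 0, 1, 4]
Compare positions:
  Node 0: index 1 -> 3 (moved)
  Node 1: index 2 -> 4 (moved)
  Node 2: index 5 -> 1 (moved)
  Node 3: index 0 -> 2 (moved)
  Node 4: index 3 -> 5 (moved)
  Node 5: index 4 -> 0 (moved)
Nodes that changed position: 0 1 2 3 4 5

Answer: 0 1 2 3 4 5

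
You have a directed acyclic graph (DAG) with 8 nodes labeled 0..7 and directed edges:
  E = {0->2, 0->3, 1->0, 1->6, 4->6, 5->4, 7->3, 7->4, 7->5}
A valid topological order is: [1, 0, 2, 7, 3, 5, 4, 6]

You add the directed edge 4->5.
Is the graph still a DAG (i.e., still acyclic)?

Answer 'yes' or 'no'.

Answer: no

Derivation:
Given toposort: [1, 0, 2, 7, 3, 5, 4, 6]
Position of 4: index 6; position of 5: index 5
New edge 4->5: backward (u after v in old order)
Backward edge: old toposort is now invalid. Check if this creates a cycle.
Does 5 already reach 4? Reachable from 5: [4, 5, 6]. YES -> cycle!
Still a DAG? no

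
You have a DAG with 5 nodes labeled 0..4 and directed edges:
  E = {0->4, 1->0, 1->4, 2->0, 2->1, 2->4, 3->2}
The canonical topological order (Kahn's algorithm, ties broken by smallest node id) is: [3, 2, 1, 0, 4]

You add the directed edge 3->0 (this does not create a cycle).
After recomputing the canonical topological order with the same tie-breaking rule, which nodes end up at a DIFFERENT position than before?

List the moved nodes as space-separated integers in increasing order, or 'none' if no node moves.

Old toposort: [3, 2, 1, 0, 4]
Added edge 3->0
Recompute Kahn (smallest-id tiebreak):
  initial in-degrees: [3, 1, 1, 0, 3]
  ready (indeg=0): [3]
  pop 3: indeg[0]->2; indeg[2]->0 | ready=[2] | order so far=[3]
  pop 2: indeg[0]->1; indeg[1]->0; indeg[4]->2 | ready=[1] | order so far=[3, 2]
  pop 1: indeg[0]->0; indeg[4]->1 | ready=[0] | order so far=[3, 2, 1]
  pop 0: indeg[4]->0 | ready=[4] | order so far=[3, 2, 1, 0]
  pop 4: no out-edges | ready=[] | order so far=[3, 2, 1, 0, 4]
New canonical toposort: [3, 2, 1, 0, 4]
Compare positions:
  Node 0: index 3 -> 3 (same)
  Node 1: index 2 -> 2 (same)
  Node 2: index 1 -> 1 (same)
  Node 3: index 0 -> 0 (same)
  Node 4: index 4 -> 4 (same)
Nodes that changed position: none

Answer: none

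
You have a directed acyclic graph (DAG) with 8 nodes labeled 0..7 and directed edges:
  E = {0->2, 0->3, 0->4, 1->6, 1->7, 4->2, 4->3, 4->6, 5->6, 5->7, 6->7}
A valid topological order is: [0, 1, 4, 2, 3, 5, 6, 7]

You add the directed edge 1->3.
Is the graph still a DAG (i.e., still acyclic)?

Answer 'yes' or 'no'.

Answer: yes

Derivation:
Given toposort: [0, 1, 4, 2, 3, 5, 6, 7]
Position of 1: index 1; position of 3: index 4
New edge 1->3: forward
Forward edge: respects the existing order. Still a DAG, same toposort still valid.
Still a DAG? yes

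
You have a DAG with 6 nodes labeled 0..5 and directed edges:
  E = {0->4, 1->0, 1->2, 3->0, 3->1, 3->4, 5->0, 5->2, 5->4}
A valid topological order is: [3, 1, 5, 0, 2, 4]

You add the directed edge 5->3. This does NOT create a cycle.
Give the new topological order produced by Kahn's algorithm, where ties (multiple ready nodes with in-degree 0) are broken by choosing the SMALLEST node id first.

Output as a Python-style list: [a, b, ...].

Answer: [5, 3, 1, 0, 2, 4]

Derivation:
Old toposort: [3, 1, 5, 0, 2, 4]
Added edge: 5->3
Position of 5 (2) > position of 3 (0). Must reorder: 5 must now come before 3.
Run Kahn's algorithm (break ties by smallest node id):
  initial in-degrees: [3, 1, 2, 1, 3, 0]
  ready (indeg=0): [5]
  pop 5: indeg[0]->2; indeg[2]->1; indeg[3]->0; indeg[4]->2 | ready=[3] | order so far=[5]
  pop 3: indeg[0]->1; indeg[1]->0; indeg[4]->1 | ready=[1] | order so far=[5, 3]
  pop 1: indeg[0]->0; indeg[2]->0 | ready=[0, 2] | order so far=[5, 3, 1]
  pop 0: indeg[4]->0 | ready=[2, 4] | order so far=[5, 3, 1, 0]
  pop 2: no out-edges | ready=[4] | order so far=[5, 3, 1, 0, 2]
  pop 4: no out-edges | ready=[] | order so far=[5, 3, 1, 0, 2, 4]
  Result: [5, 3, 1, 0, 2, 4]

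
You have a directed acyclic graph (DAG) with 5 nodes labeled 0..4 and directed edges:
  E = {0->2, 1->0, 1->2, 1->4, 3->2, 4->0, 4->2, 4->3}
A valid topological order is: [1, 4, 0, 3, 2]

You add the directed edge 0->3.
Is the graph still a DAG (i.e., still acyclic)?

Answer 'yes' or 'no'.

Given toposort: [1, 4, 0, 3, 2]
Position of 0: index 2; position of 3: index 3
New edge 0->3: forward
Forward edge: respects the existing order. Still a DAG, same toposort still valid.
Still a DAG? yes

Answer: yes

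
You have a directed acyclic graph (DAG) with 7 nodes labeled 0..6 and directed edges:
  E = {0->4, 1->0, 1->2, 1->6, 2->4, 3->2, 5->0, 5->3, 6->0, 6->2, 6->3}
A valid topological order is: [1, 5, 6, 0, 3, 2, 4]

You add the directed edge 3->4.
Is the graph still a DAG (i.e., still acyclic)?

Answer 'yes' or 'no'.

Given toposort: [1, 5, 6, 0, 3, 2, 4]
Position of 3: index 4; position of 4: index 6
New edge 3->4: forward
Forward edge: respects the existing order. Still a DAG, same toposort still valid.
Still a DAG? yes

Answer: yes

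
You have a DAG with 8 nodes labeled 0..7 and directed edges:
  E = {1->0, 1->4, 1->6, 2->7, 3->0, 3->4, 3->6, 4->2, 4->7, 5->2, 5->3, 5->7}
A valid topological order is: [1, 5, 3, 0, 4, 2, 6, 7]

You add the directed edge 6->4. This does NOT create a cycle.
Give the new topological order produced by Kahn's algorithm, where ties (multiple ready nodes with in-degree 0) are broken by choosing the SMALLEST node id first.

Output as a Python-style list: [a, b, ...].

Old toposort: [1, 5, 3, 0, 4, 2, 6, 7]
Added edge: 6->4
Position of 6 (6) > position of 4 (4). Must reorder: 6 must now come before 4.
Run Kahn's algorithm (break ties by smallest node id):
  initial in-degrees: [2, 0, 2, 1, 3, 0, 2, 3]
  ready (indeg=0): [1, 5]
  pop 1: indeg[0]->1; indeg[4]->2; indeg[6]->1 | ready=[5] | order so far=[1]
  pop 5: indeg[2]->1; indeg[3]->0; indeg[7]->2 | ready=[3] | order so far=[1, 5]
  pop 3: indeg[0]->0; indeg[4]->1; indeg[6]->0 | ready=[0, 6] | order so far=[1, 5, 3]
  pop 0: no out-edges | ready=[6] | order so far=[1, 5, 3, 0]
  pop 6: indeg[4]->0 | ready=[4] | order so far=[1, 5, 3, 0, 6]
  pop 4: indeg[2]->0; indeg[7]->1 | ready=[2] | order so far=[1, 5, 3, 0, 6, 4]
  pop 2: indeg[7]->0 | ready=[7] | order so far=[1, 5, 3, 0, 6, 4, 2]
  pop 7: no out-edges | ready=[] | order so far=[1, 5, 3, 0, 6, 4, 2, 7]
  Result: [1, 5, 3, 0, 6, 4, 2, 7]

Answer: [1, 5, 3, 0, 6, 4, 2, 7]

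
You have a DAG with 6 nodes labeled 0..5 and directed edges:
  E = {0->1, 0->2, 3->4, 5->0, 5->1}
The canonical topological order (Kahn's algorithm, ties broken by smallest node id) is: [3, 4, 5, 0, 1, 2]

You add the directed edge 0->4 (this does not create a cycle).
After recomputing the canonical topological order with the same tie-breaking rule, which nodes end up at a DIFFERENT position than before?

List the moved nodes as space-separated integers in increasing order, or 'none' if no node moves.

Old toposort: [3, 4, 5, 0, 1, 2]
Added edge 0->4
Recompute Kahn (smallest-id tiebreak):
  initial in-degrees: [1, 2, 1, 0, 2, 0]
  ready (indeg=0): [3, 5]
  pop 3: indeg[4]->1 | ready=[5] | order so far=[3]
  pop 5: indeg[0]->0; indeg[1]->1 | ready=[0] | order so far=[3, 5]
  pop 0: indeg[1]->0; indeg[2]->0; indeg[4]->0 | ready=[1, 2, 4] | order so far=[3, 5, 0]
  pop 1: no out-edges | ready=[2, 4] | order so far=[3, 5, 0, 1]
  pop 2: no out-edges | ready=[4] | order so far=[3, 5, 0, 1, 2]
  pop 4: no out-edges | ready=[] | order so far=[3, 5, 0, 1, 2, 4]
New canonical toposort: [3, 5, 0, 1, 2, 4]
Compare positions:
  Node 0: index 3 -> 2 (moved)
  Node 1: index 4 -> 3 (moved)
  Node 2: index 5 -> 4 (moved)
  Node 3: index 0 -> 0 (same)
  Node 4: index 1 -> 5 (moved)
  Node 5: index 2 -> 1 (moved)
Nodes that changed position: 0 1 2 4 5

Answer: 0 1 2 4 5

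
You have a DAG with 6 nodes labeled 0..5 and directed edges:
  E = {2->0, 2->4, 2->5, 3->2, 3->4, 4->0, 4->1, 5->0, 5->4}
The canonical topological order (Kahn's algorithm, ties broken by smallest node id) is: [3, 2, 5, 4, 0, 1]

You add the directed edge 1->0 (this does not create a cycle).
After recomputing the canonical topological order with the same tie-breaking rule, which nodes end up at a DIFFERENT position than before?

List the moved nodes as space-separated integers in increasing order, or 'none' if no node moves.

Old toposort: [3, 2, 5, 4, 0, 1]
Added edge 1->0
Recompute Kahn (smallest-id tiebreak):
  initial in-degrees: [4, 1, 1, 0, 3, 1]
  ready (indeg=0): [3]
  pop 3: indeg[2]->0; indeg[4]->2 | ready=[2] | order so far=[3]
  pop 2: indeg[0]->3; indeg[4]->1; indeg[5]->0 | ready=[5] | order so far=[3, 2]
  pop 5: indeg[0]->2; indeg[4]->0 | ready=[4] | order so far=[3, 2, 5]
  pop 4: indeg[0]->1; indeg[1]->0 | ready=[1] | order so far=[3, 2, 5, 4]
  pop 1: indeg[0]->0 | ready=[0] | order so far=[3, 2, 5, 4, 1]
  pop 0: no out-edges | ready=[] | order so far=[3, 2, 5, 4, 1, 0]
New canonical toposort: [3, 2, 5, 4, 1, 0]
Compare positions:
  Node 0: index 4 -> 5 (moved)
  Node 1: index 5 -> 4 (moved)
  Node 2: index 1 -> 1 (same)
  Node 3: index 0 -> 0 (same)
  Node 4: index 3 -> 3 (same)
  Node 5: index 2 -> 2 (same)
Nodes that changed position: 0 1

Answer: 0 1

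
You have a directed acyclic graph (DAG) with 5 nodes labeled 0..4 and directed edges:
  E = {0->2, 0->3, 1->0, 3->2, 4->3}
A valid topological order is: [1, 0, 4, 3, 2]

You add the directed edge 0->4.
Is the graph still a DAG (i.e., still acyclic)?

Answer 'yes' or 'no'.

Answer: yes

Derivation:
Given toposort: [1, 0, 4, 3, 2]
Position of 0: index 1; position of 4: index 2
New edge 0->4: forward
Forward edge: respects the existing order. Still a DAG, same toposort still valid.
Still a DAG? yes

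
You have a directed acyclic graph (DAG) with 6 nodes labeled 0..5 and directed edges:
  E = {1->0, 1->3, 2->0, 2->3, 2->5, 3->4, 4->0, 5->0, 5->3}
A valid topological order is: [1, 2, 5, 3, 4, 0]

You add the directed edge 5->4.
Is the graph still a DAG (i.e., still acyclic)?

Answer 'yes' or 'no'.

Answer: yes

Derivation:
Given toposort: [1, 2, 5, 3, 4, 0]
Position of 5: index 2; position of 4: index 4
New edge 5->4: forward
Forward edge: respects the existing order. Still a DAG, same toposort still valid.
Still a DAG? yes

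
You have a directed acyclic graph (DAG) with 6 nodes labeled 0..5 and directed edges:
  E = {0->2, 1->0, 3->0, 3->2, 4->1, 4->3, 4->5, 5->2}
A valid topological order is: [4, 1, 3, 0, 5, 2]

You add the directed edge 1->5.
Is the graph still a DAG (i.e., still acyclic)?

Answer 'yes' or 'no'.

Answer: yes

Derivation:
Given toposort: [4, 1, 3, 0, 5, 2]
Position of 1: index 1; position of 5: index 4
New edge 1->5: forward
Forward edge: respects the existing order. Still a DAG, same toposort still valid.
Still a DAG? yes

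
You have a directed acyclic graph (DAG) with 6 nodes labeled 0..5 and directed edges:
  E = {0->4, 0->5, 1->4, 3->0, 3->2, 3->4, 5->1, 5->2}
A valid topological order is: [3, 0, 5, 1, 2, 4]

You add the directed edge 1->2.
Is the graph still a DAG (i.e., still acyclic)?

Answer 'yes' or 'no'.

Answer: yes

Derivation:
Given toposort: [3, 0, 5, 1, 2, 4]
Position of 1: index 3; position of 2: index 4
New edge 1->2: forward
Forward edge: respects the existing order. Still a DAG, same toposort still valid.
Still a DAG? yes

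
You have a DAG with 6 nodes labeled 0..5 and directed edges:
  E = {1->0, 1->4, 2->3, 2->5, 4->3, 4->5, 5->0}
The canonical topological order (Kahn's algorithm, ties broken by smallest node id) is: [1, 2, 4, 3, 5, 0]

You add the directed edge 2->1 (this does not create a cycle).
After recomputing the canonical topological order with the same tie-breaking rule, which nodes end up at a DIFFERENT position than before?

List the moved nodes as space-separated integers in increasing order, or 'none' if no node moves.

Answer: 1 2

Derivation:
Old toposort: [1, 2, 4, 3, 5, 0]
Added edge 2->1
Recompute Kahn (smallest-id tiebreak):
  initial in-degrees: [2, 1, 0, 2, 1, 2]
  ready (indeg=0): [2]
  pop 2: indeg[1]->0; indeg[3]->1; indeg[5]->1 | ready=[1] | order so far=[2]
  pop 1: indeg[0]->1; indeg[4]->0 | ready=[4] | order so far=[2, 1]
  pop 4: indeg[3]->0; indeg[5]->0 | ready=[3, 5] | order so far=[2, 1, 4]
  pop 3: no out-edges | ready=[5] | order so far=[2, 1, 4, 3]
  pop 5: indeg[0]->0 | ready=[0] | order so far=[2, 1, 4, 3, 5]
  pop 0: no out-edges | ready=[] | order so far=[2, 1, 4, 3, 5, 0]
New canonical toposort: [2, 1, 4, 3, 5, 0]
Compare positions:
  Node 0: index 5 -> 5 (same)
  Node 1: index 0 -> 1 (moved)
  Node 2: index 1 -> 0 (moved)
  Node 3: index 3 -> 3 (same)
  Node 4: index 2 -> 2 (same)
  Node 5: index 4 -> 4 (same)
Nodes that changed position: 1 2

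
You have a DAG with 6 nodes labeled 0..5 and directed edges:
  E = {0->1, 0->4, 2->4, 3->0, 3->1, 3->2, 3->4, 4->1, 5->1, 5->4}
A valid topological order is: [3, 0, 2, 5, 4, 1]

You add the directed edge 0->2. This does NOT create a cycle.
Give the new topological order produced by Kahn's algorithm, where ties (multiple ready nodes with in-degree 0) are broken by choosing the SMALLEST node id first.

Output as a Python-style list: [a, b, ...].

Old toposort: [3, 0, 2, 5, 4, 1]
Added edge: 0->2
Position of 0 (1) < position of 2 (2). Old order still valid.
Run Kahn's algorithm (break ties by smallest node id):
  initial in-degrees: [1, 4, 2, 0, 4, 0]
  ready (indeg=0): [3, 5]
  pop 3: indeg[0]->0; indeg[1]->3; indeg[2]->1; indeg[4]->3 | ready=[0, 5] | order so far=[3]
  pop 0: indeg[1]->2; indeg[2]->0; indeg[4]->2 | ready=[2, 5] | order so far=[3, 0]
  pop 2: indeg[4]->1 | ready=[5] | order so far=[3, 0, 2]
  pop 5: indeg[1]->1; indeg[4]->0 | ready=[4] | order so far=[3, 0, 2, 5]
  pop 4: indeg[1]->0 | ready=[1] | order so far=[3, 0, 2, 5, 4]
  pop 1: no out-edges | ready=[] | order so far=[3, 0, 2, 5, 4, 1]
  Result: [3, 0, 2, 5, 4, 1]

Answer: [3, 0, 2, 5, 4, 1]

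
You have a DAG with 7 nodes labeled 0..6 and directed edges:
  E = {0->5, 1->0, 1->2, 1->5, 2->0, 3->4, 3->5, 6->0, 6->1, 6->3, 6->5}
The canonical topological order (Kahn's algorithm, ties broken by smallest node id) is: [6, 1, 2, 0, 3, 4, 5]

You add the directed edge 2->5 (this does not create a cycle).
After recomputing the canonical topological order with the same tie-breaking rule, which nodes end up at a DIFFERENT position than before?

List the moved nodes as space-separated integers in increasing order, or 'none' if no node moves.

Answer: none

Derivation:
Old toposort: [6, 1, 2, 0, 3, 4, 5]
Added edge 2->5
Recompute Kahn (smallest-id tiebreak):
  initial in-degrees: [3, 1, 1, 1, 1, 5, 0]
  ready (indeg=0): [6]
  pop 6: indeg[0]->2; indeg[1]->0; indeg[3]->0; indeg[5]->4 | ready=[1, 3] | order so far=[6]
  pop 1: indeg[0]->1; indeg[2]->0; indeg[5]->3 | ready=[2, 3] | order so far=[6, 1]
  pop 2: indeg[0]->0; indeg[5]->2 | ready=[0, 3] | order so far=[6, 1, 2]
  pop 0: indeg[5]->1 | ready=[3] | order so far=[6, 1, 2, 0]
  pop 3: indeg[4]->0; indeg[5]->0 | ready=[4, 5] | order so far=[6, 1, 2, 0, 3]
  pop 4: no out-edges | ready=[5] | order so far=[6, 1, 2, 0, 3, 4]
  pop 5: no out-edges | ready=[] | order so far=[6, 1, 2, 0, 3, 4, 5]
New canonical toposort: [6, 1, 2, 0, 3, 4, 5]
Compare positions:
  Node 0: index 3 -> 3 (same)
  Node 1: index 1 -> 1 (same)
  Node 2: index 2 -> 2 (same)
  Node 3: index 4 -> 4 (same)
  Node 4: index 5 -> 5 (same)
  Node 5: index 6 -> 6 (same)
  Node 6: index 0 -> 0 (same)
Nodes that changed position: none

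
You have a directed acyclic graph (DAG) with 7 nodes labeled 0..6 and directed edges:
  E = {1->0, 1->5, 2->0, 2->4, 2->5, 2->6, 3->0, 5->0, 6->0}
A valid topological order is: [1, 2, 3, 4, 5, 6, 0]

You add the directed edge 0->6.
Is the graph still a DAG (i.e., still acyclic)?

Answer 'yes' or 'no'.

Answer: no

Derivation:
Given toposort: [1, 2, 3, 4, 5, 6, 0]
Position of 0: index 6; position of 6: index 5
New edge 0->6: backward (u after v in old order)
Backward edge: old toposort is now invalid. Check if this creates a cycle.
Does 6 already reach 0? Reachable from 6: [0, 6]. YES -> cycle!
Still a DAG? no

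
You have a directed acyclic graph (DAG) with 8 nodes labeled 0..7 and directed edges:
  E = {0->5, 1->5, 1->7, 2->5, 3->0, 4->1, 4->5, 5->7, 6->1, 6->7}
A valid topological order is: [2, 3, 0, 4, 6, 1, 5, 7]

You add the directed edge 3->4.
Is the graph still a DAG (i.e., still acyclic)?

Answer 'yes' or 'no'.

Given toposort: [2, 3, 0, 4, 6, 1, 5, 7]
Position of 3: index 1; position of 4: index 3
New edge 3->4: forward
Forward edge: respects the existing order. Still a DAG, same toposort still valid.
Still a DAG? yes

Answer: yes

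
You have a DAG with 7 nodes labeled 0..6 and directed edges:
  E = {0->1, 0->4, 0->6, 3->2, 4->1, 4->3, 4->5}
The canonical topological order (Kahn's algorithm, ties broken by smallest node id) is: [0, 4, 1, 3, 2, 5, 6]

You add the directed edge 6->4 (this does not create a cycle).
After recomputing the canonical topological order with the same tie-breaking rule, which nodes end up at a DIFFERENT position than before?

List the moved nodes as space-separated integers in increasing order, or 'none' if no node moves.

Answer: 1 2 3 4 5 6

Derivation:
Old toposort: [0, 4, 1, 3, 2, 5, 6]
Added edge 6->4
Recompute Kahn (smallest-id tiebreak):
  initial in-degrees: [0, 2, 1, 1, 2, 1, 1]
  ready (indeg=0): [0]
  pop 0: indeg[1]->1; indeg[4]->1; indeg[6]->0 | ready=[6] | order so far=[0]
  pop 6: indeg[4]->0 | ready=[4] | order so far=[0, 6]
  pop 4: indeg[1]->0; indeg[3]->0; indeg[5]->0 | ready=[1, 3, 5] | order so far=[0, 6, 4]
  pop 1: no out-edges | ready=[3, 5] | order so far=[0, 6, 4, 1]
  pop 3: indeg[2]->0 | ready=[2, 5] | order so far=[0, 6, 4, 1, 3]
  pop 2: no out-edges | ready=[5] | order so far=[0, 6, 4, 1, 3, 2]
  pop 5: no out-edges | ready=[] | order so far=[0, 6, 4, 1, 3, 2, 5]
New canonical toposort: [0, 6, 4, 1, 3, 2, 5]
Compare positions:
  Node 0: index 0 -> 0 (same)
  Node 1: index 2 -> 3 (moved)
  Node 2: index 4 -> 5 (moved)
  Node 3: index 3 -> 4 (moved)
  Node 4: index 1 -> 2 (moved)
  Node 5: index 5 -> 6 (moved)
  Node 6: index 6 -> 1 (moved)
Nodes that changed position: 1 2 3 4 5 6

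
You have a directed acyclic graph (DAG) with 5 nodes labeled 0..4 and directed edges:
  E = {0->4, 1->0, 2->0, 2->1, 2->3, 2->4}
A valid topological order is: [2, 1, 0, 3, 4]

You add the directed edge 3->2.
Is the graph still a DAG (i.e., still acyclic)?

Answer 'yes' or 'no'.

Answer: no

Derivation:
Given toposort: [2, 1, 0, 3, 4]
Position of 3: index 3; position of 2: index 0
New edge 3->2: backward (u after v in old order)
Backward edge: old toposort is now invalid. Check if this creates a cycle.
Does 2 already reach 3? Reachable from 2: [0, 1, 2, 3, 4]. YES -> cycle!
Still a DAG? no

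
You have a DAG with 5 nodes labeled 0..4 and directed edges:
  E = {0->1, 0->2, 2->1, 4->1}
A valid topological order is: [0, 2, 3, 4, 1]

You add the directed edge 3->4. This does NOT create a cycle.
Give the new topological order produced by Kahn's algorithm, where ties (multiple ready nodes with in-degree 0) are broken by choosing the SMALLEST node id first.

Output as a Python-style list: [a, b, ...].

Old toposort: [0, 2, 3, 4, 1]
Added edge: 3->4
Position of 3 (2) < position of 4 (3). Old order still valid.
Run Kahn's algorithm (break ties by smallest node id):
  initial in-degrees: [0, 3, 1, 0, 1]
  ready (indeg=0): [0, 3]
  pop 0: indeg[1]->2; indeg[2]->0 | ready=[2, 3] | order so far=[0]
  pop 2: indeg[1]->1 | ready=[3] | order so far=[0, 2]
  pop 3: indeg[4]->0 | ready=[4] | order so far=[0, 2, 3]
  pop 4: indeg[1]->0 | ready=[1] | order so far=[0, 2, 3, 4]
  pop 1: no out-edges | ready=[] | order so far=[0, 2, 3, 4, 1]
  Result: [0, 2, 3, 4, 1]

Answer: [0, 2, 3, 4, 1]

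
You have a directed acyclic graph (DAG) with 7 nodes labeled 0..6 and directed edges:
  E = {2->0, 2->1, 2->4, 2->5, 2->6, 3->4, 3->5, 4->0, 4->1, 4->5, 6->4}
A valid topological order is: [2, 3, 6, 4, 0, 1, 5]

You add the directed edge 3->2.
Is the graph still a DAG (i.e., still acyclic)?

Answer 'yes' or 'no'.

Given toposort: [2, 3, 6, 4, 0, 1, 5]
Position of 3: index 1; position of 2: index 0
New edge 3->2: backward (u after v in old order)
Backward edge: old toposort is now invalid. Check if this creates a cycle.
Does 2 already reach 3? Reachable from 2: [0, 1, 2, 4, 5, 6]. NO -> still a DAG (reorder needed).
Still a DAG? yes

Answer: yes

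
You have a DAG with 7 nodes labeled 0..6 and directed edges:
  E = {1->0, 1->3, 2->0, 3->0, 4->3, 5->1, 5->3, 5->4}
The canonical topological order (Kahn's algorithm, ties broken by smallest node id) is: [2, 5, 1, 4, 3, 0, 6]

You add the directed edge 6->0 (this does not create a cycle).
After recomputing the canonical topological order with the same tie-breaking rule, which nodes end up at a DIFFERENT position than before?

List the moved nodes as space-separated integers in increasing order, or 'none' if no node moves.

Old toposort: [2, 5, 1, 4, 3, 0, 6]
Added edge 6->0
Recompute Kahn (smallest-id tiebreak):
  initial in-degrees: [4, 1, 0, 3, 1, 0, 0]
  ready (indeg=0): [2, 5, 6]
  pop 2: indeg[0]->3 | ready=[5, 6] | order so far=[2]
  pop 5: indeg[1]->0; indeg[3]->2; indeg[4]->0 | ready=[1, 4, 6] | order so far=[2, 5]
  pop 1: indeg[0]->2; indeg[3]->1 | ready=[4, 6] | order so far=[2, 5, 1]
  pop 4: indeg[3]->0 | ready=[3, 6] | order so far=[2, 5, 1, 4]
  pop 3: indeg[0]->1 | ready=[6] | order so far=[2, 5, 1, 4, 3]
  pop 6: indeg[0]->0 | ready=[0] | order so far=[2, 5, 1, 4, 3, 6]
  pop 0: no out-edges | ready=[] | order so far=[2, 5, 1, 4, 3, 6, 0]
New canonical toposort: [2, 5, 1, 4, 3, 6, 0]
Compare positions:
  Node 0: index 5 -> 6 (moved)
  Node 1: index 2 -> 2 (same)
  Node 2: index 0 -> 0 (same)
  Node 3: index 4 -> 4 (same)
  Node 4: index 3 -> 3 (same)
  Node 5: index 1 -> 1 (same)
  Node 6: index 6 -> 5 (moved)
Nodes that changed position: 0 6

Answer: 0 6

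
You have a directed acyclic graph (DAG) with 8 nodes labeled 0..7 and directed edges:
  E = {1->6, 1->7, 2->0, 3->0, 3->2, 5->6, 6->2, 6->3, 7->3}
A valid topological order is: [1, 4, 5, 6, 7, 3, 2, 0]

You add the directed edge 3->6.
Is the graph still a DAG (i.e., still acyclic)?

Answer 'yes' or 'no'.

Given toposort: [1, 4, 5, 6, 7, 3, 2, 0]
Position of 3: index 5; position of 6: index 3
New edge 3->6: backward (u after v in old order)
Backward edge: old toposort is now invalid. Check if this creates a cycle.
Does 6 already reach 3? Reachable from 6: [0, 2, 3, 6]. YES -> cycle!
Still a DAG? no

Answer: no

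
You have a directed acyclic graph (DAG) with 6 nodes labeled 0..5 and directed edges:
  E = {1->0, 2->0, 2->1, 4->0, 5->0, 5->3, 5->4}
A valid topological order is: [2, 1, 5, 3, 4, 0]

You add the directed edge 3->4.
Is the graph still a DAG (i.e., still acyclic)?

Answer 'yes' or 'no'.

Given toposort: [2, 1, 5, 3, 4, 0]
Position of 3: index 3; position of 4: index 4
New edge 3->4: forward
Forward edge: respects the existing order. Still a DAG, same toposort still valid.
Still a DAG? yes

Answer: yes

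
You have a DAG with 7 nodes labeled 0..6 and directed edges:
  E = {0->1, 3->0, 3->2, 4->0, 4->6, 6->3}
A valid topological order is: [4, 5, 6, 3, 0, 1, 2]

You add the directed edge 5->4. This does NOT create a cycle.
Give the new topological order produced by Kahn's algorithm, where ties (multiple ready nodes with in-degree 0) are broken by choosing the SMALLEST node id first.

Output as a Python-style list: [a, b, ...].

Answer: [5, 4, 6, 3, 0, 1, 2]

Derivation:
Old toposort: [4, 5, 6, 3, 0, 1, 2]
Added edge: 5->4
Position of 5 (1) > position of 4 (0). Must reorder: 5 must now come before 4.
Run Kahn's algorithm (break ties by smallest node id):
  initial in-degrees: [2, 1, 1, 1, 1, 0, 1]
  ready (indeg=0): [5]
  pop 5: indeg[4]->0 | ready=[4] | order so far=[5]
  pop 4: indeg[0]->1; indeg[6]->0 | ready=[6] | order so far=[5, 4]
  pop 6: indeg[3]->0 | ready=[3] | order so far=[5, 4, 6]
  pop 3: indeg[0]->0; indeg[2]->0 | ready=[0, 2] | order so far=[5, 4, 6, 3]
  pop 0: indeg[1]->0 | ready=[1, 2] | order so far=[5, 4, 6, 3, 0]
  pop 1: no out-edges | ready=[2] | order so far=[5, 4, 6, 3, 0, 1]
  pop 2: no out-edges | ready=[] | order so far=[5, 4, 6, 3, 0, 1, 2]
  Result: [5, 4, 6, 3, 0, 1, 2]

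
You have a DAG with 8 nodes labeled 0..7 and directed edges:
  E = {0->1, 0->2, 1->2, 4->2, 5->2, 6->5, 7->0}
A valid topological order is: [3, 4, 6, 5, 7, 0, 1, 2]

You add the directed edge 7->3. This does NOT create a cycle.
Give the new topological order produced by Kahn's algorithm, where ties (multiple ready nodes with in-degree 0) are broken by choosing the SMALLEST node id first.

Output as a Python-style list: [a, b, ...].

Old toposort: [3, 4, 6, 5, 7, 0, 1, 2]
Added edge: 7->3
Position of 7 (4) > position of 3 (0). Must reorder: 7 must now come before 3.
Run Kahn's algorithm (break ties by smallest node id):
  initial in-degrees: [1, 1, 4, 1, 0, 1, 0, 0]
  ready (indeg=0): [4, 6, 7]
  pop 4: indeg[2]->3 | ready=[6, 7] | order so far=[4]
  pop 6: indeg[5]->0 | ready=[5, 7] | order so far=[4, 6]
  pop 5: indeg[2]->2 | ready=[7] | order so far=[4, 6, 5]
  pop 7: indeg[0]->0; indeg[3]->0 | ready=[0, 3] | order so far=[4, 6, 5, 7]
  pop 0: indeg[1]->0; indeg[2]->1 | ready=[1, 3] | order so far=[4, 6, 5, 7, 0]
  pop 1: indeg[2]->0 | ready=[2, 3] | order so far=[4, 6, 5, 7, 0, 1]
  pop 2: no out-edges | ready=[3] | order so far=[4, 6, 5, 7, 0, 1, 2]
  pop 3: no out-edges | ready=[] | order so far=[4, 6, 5, 7, 0, 1, 2, 3]
  Result: [4, 6, 5, 7, 0, 1, 2, 3]

Answer: [4, 6, 5, 7, 0, 1, 2, 3]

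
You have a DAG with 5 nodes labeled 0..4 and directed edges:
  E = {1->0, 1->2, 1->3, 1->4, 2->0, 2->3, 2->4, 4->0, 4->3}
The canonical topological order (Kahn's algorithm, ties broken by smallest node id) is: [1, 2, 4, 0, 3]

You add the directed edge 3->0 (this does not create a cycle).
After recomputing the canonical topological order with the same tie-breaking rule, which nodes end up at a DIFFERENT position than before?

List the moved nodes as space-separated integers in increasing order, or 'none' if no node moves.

Answer: 0 3

Derivation:
Old toposort: [1, 2, 4, 0, 3]
Added edge 3->0
Recompute Kahn (smallest-id tiebreak):
  initial in-degrees: [4, 0, 1, 3, 2]
  ready (indeg=0): [1]
  pop 1: indeg[0]->3; indeg[2]->0; indeg[3]->2; indeg[4]->1 | ready=[2] | order so far=[1]
  pop 2: indeg[0]->2; indeg[3]->1; indeg[4]->0 | ready=[4] | order so far=[1, 2]
  pop 4: indeg[0]->1; indeg[3]->0 | ready=[3] | order so far=[1, 2, 4]
  pop 3: indeg[0]->0 | ready=[0] | order so far=[1, 2, 4, 3]
  pop 0: no out-edges | ready=[] | order so far=[1, 2, 4, 3, 0]
New canonical toposort: [1, 2, 4, 3, 0]
Compare positions:
  Node 0: index 3 -> 4 (moved)
  Node 1: index 0 -> 0 (same)
  Node 2: index 1 -> 1 (same)
  Node 3: index 4 -> 3 (moved)
  Node 4: index 2 -> 2 (same)
Nodes that changed position: 0 3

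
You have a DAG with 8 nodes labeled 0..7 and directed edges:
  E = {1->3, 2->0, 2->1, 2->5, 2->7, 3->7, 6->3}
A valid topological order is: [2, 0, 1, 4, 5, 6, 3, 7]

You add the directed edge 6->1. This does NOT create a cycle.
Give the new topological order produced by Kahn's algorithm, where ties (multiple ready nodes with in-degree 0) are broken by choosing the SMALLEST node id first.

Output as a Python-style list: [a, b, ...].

Old toposort: [2, 0, 1, 4, 5, 6, 3, 7]
Added edge: 6->1
Position of 6 (5) > position of 1 (2). Must reorder: 6 must now come before 1.
Run Kahn's algorithm (break ties by smallest node id):
  initial in-degrees: [1, 2, 0, 2, 0, 1, 0, 2]
  ready (indeg=0): [2, 4, 6]
  pop 2: indeg[0]->0; indeg[1]->1; indeg[5]->0; indeg[7]->1 | ready=[0, 4, 5, 6] | order so far=[2]
  pop 0: no out-edges | ready=[4, 5, 6] | order so far=[2, 0]
  pop 4: no out-edges | ready=[5, 6] | order so far=[2, 0, 4]
  pop 5: no out-edges | ready=[6] | order so far=[2, 0, 4, 5]
  pop 6: indeg[1]->0; indeg[3]->1 | ready=[1] | order so far=[2, 0, 4, 5, 6]
  pop 1: indeg[3]->0 | ready=[3] | order so far=[2, 0, 4, 5, 6, 1]
  pop 3: indeg[7]->0 | ready=[7] | order so far=[2, 0, 4, 5, 6, 1, 3]
  pop 7: no out-edges | ready=[] | order so far=[2, 0, 4, 5, 6, 1, 3, 7]
  Result: [2, 0, 4, 5, 6, 1, 3, 7]

Answer: [2, 0, 4, 5, 6, 1, 3, 7]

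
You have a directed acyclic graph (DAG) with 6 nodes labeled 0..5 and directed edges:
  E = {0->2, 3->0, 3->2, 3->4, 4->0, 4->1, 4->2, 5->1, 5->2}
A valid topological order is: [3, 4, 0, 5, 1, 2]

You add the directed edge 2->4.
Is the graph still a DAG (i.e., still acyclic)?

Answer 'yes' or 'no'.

Given toposort: [3, 4, 0, 5, 1, 2]
Position of 2: index 5; position of 4: index 1
New edge 2->4: backward (u after v in old order)
Backward edge: old toposort is now invalid. Check if this creates a cycle.
Does 4 already reach 2? Reachable from 4: [0, 1, 2, 4]. YES -> cycle!
Still a DAG? no

Answer: no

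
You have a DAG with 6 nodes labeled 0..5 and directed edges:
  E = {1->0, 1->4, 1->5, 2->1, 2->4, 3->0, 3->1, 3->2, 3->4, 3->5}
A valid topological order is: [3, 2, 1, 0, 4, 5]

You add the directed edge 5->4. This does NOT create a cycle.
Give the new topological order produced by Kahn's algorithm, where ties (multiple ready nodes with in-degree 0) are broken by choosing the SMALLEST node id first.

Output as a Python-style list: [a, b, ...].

Old toposort: [3, 2, 1, 0, 4, 5]
Added edge: 5->4
Position of 5 (5) > position of 4 (4). Must reorder: 5 must now come before 4.
Run Kahn's algorithm (break ties by smallest node id):
  initial in-degrees: [2, 2, 1, 0, 4, 2]
  ready (indeg=0): [3]
  pop 3: indeg[0]->1; indeg[1]->1; indeg[2]->0; indeg[4]->3; indeg[5]->1 | ready=[2] | order so far=[3]
  pop 2: indeg[1]->0; indeg[4]->2 | ready=[1] | order so far=[3, 2]
  pop 1: indeg[0]->0; indeg[4]->1; indeg[5]->0 | ready=[0, 5] | order so far=[3, 2, 1]
  pop 0: no out-edges | ready=[5] | order so far=[3, 2, 1, 0]
  pop 5: indeg[4]->0 | ready=[4] | order so far=[3, 2, 1, 0, 5]
  pop 4: no out-edges | ready=[] | order so far=[3, 2, 1, 0, 5, 4]
  Result: [3, 2, 1, 0, 5, 4]

Answer: [3, 2, 1, 0, 5, 4]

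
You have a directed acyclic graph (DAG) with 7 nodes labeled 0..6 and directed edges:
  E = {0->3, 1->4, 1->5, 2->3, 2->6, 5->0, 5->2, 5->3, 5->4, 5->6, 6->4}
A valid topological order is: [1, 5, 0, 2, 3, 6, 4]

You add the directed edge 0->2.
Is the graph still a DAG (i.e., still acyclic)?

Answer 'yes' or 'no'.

Answer: yes

Derivation:
Given toposort: [1, 5, 0, 2, 3, 6, 4]
Position of 0: index 2; position of 2: index 3
New edge 0->2: forward
Forward edge: respects the existing order. Still a DAG, same toposort still valid.
Still a DAG? yes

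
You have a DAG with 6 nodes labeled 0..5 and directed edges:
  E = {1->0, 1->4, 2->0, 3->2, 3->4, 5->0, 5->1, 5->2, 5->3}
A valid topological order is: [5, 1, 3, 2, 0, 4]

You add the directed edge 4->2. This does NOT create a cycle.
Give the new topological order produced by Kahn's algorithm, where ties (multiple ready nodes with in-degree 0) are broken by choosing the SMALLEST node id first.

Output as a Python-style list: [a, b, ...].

Old toposort: [5, 1, 3, 2, 0, 4]
Added edge: 4->2
Position of 4 (5) > position of 2 (3). Must reorder: 4 must now come before 2.
Run Kahn's algorithm (break ties by smallest node id):
  initial in-degrees: [3, 1, 3, 1, 2, 0]
  ready (indeg=0): [5]
  pop 5: indeg[0]->2; indeg[1]->0; indeg[2]->2; indeg[3]->0 | ready=[1, 3] | order so far=[5]
  pop 1: indeg[0]->1; indeg[4]->1 | ready=[3] | order so far=[5, 1]
  pop 3: indeg[2]->1; indeg[4]->0 | ready=[4] | order so far=[5, 1, 3]
  pop 4: indeg[2]->0 | ready=[2] | order so far=[5, 1, 3, 4]
  pop 2: indeg[0]->0 | ready=[0] | order so far=[5, 1, 3, 4, 2]
  pop 0: no out-edges | ready=[] | order so far=[5, 1, 3, 4, 2, 0]
  Result: [5, 1, 3, 4, 2, 0]

Answer: [5, 1, 3, 4, 2, 0]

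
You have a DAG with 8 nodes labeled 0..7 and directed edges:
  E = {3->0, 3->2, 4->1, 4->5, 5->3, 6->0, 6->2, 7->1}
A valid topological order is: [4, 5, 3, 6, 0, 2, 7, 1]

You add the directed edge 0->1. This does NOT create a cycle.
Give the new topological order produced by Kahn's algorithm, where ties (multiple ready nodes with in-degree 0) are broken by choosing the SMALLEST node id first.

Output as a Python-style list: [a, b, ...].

Old toposort: [4, 5, 3, 6, 0, 2, 7, 1]
Added edge: 0->1
Position of 0 (4) < position of 1 (7). Old order still valid.
Run Kahn's algorithm (break ties by smallest node id):
  initial in-degrees: [2, 3, 2, 1, 0, 1, 0, 0]
  ready (indeg=0): [4, 6, 7]
  pop 4: indeg[1]->2; indeg[5]->0 | ready=[5, 6, 7] | order so far=[4]
  pop 5: indeg[3]->0 | ready=[3, 6, 7] | order so far=[4, 5]
  pop 3: indeg[0]->1; indeg[2]->1 | ready=[6, 7] | order so far=[4, 5, 3]
  pop 6: indeg[0]->0; indeg[2]->0 | ready=[0, 2, 7] | order so far=[4, 5, 3, 6]
  pop 0: indeg[1]->1 | ready=[2, 7] | order so far=[4, 5, 3, 6, 0]
  pop 2: no out-edges | ready=[7] | order so far=[4, 5, 3, 6, 0, 2]
  pop 7: indeg[1]->0 | ready=[1] | order so far=[4, 5, 3, 6, 0, 2, 7]
  pop 1: no out-edges | ready=[] | order so far=[4, 5, 3, 6, 0, 2, 7, 1]
  Result: [4, 5, 3, 6, 0, 2, 7, 1]

Answer: [4, 5, 3, 6, 0, 2, 7, 1]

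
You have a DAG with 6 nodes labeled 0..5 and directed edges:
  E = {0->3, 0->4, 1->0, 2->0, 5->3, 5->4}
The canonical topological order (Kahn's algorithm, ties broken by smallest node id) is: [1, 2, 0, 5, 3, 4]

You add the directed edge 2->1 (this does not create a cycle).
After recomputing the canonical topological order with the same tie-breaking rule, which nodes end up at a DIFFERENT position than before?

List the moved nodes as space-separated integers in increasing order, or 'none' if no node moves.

Answer: 1 2

Derivation:
Old toposort: [1, 2, 0, 5, 3, 4]
Added edge 2->1
Recompute Kahn (smallest-id tiebreak):
  initial in-degrees: [2, 1, 0, 2, 2, 0]
  ready (indeg=0): [2, 5]
  pop 2: indeg[0]->1; indeg[1]->0 | ready=[1, 5] | order so far=[2]
  pop 1: indeg[0]->0 | ready=[0, 5] | order so far=[2, 1]
  pop 0: indeg[3]->1; indeg[4]->1 | ready=[5] | order so far=[2, 1, 0]
  pop 5: indeg[3]->0; indeg[4]->0 | ready=[3, 4] | order so far=[2, 1, 0, 5]
  pop 3: no out-edges | ready=[4] | order so far=[2, 1, 0, 5, 3]
  pop 4: no out-edges | ready=[] | order so far=[2, 1, 0, 5, 3, 4]
New canonical toposort: [2, 1, 0, 5, 3, 4]
Compare positions:
  Node 0: index 2 -> 2 (same)
  Node 1: index 0 -> 1 (moved)
  Node 2: index 1 -> 0 (moved)
  Node 3: index 4 -> 4 (same)
  Node 4: index 5 -> 5 (same)
  Node 5: index 3 -> 3 (same)
Nodes that changed position: 1 2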